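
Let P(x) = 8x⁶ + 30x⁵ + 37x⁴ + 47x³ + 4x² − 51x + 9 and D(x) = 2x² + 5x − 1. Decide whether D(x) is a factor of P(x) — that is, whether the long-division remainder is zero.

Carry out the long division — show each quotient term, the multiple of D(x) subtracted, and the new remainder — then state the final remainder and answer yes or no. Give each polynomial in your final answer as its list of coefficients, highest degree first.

R = [0], so D(x) is a factor of P(x). yes

Step 1: lead(8x⁶ + 30x⁵ + 37x⁴ + 47x³ + 4x² − 51x + 9) ÷ lead(D) = 8x⁶ ÷ 2x² = 4x⁴. Subtract (4x⁴)·D = 8x⁶ + 20x⁵ − 4x⁴. Remainder: 10x⁵ + 41x⁴ + 47x³ + 4x² − 51x + 9.
Step 2: lead(10x⁵ + 41x⁴ + 47x³ + 4x² − 51x + 9) ÷ lead(D) = 10x⁵ ÷ 2x² = 5x³. Subtract (5x³)·D = 10x⁵ + 25x⁴ − 5x³. Remainder: 16x⁴ + 52x³ + 4x² − 51x + 9.
Step 3: lead(16x⁴ + 52x³ + 4x² − 51x + 9) ÷ lead(D) = 16x⁴ ÷ 2x² = 8x². Subtract (8x²)·D = 16x⁴ + 40x³ − 8x². Remainder: 12x³ + 12x² − 51x + 9.
Step 4: lead(12x³ + 12x² − 51x + 9) ÷ lead(D) = 12x³ ÷ 2x² = 6x. Subtract (6x)·D = 12x³ + 30x² − 6x. Remainder: −18x² − 45x + 9.
Step 5: lead(−18x² − 45x + 9) ÷ lead(D) = −18x² ÷ 2x² = −9. Subtract (−9)·D = −18x² − 45x + 9. Remainder: 0.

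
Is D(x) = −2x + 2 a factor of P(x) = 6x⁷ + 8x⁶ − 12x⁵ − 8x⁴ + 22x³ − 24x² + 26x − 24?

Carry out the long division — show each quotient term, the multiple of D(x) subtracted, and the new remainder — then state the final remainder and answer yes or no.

Step 1: lead(6x⁷ + 8x⁶ − 12x⁵ − 8x⁴ + 22x³ − 24x² + 26x − 24) ÷ lead(D) = 6x⁷ ÷ −2x = −3x⁶. Subtract (−3x⁶)·D = 6x⁷ − 6x⁶. Remainder: 14x⁶ − 12x⁵ − 8x⁴ + 22x³ − 24x² + 26x − 24.
Step 2: lead(14x⁶ − 12x⁵ − 8x⁴ + 22x³ − 24x² + 26x − 24) ÷ lead(D) = 14x⁶ ÷ −2x = −7x⁵. Subtract (−7x⁵)·D = 14x⁶ − 14x⁵. Remainder: 2x⁵ − 8x⁴ + 22x³ − 24x² + 26x − 24.
Step 3: lead(2x⁵ − 8x⁴ + 22x³ − 24x² + 26x − 24) ÷ lead(D) = 2x⁵ ÷ −2x = −x⁴. Subtract (−x⁴)·D = 2x⁵ − 2x⁴. Remainder: −6x⁴ + 22x³ − 24x² + 26x − 24.
Step 4: lead(−6x⁴ + 22x³ − 24x² + 26x − 24) ÷ lead(D) = −6x⁴ ÷ −2x = 3x³. Subtract (3x³)·D = −6x⁴ + 6x³. Remainder: 16x³ − 24x² + 26x − 24.
Step 5: lead(16x³ − 24x² + 26x − 24) ÷ lead(D) = 16x³ ÷ −2x = −8x². Subtract (−8x²)·D = 16x³ − 16x². Remainder: −8x² + 26x − 24.
Step 6: lead(−8x² + 26x − 24) ÷ lead(D) = −8x² ÷ −2x = 4x. Subtract (4x)·D = −8x² + 8x. Remainder: 18x − 24.
Step 7: lead(18x − 24) ÷ lead(D) = 18x ÷ −2x = −9. Subtract (−9)·D = 18x − 18. Remainder: −6.

R(x) = −6, so D(x) is not a factor of P(x). no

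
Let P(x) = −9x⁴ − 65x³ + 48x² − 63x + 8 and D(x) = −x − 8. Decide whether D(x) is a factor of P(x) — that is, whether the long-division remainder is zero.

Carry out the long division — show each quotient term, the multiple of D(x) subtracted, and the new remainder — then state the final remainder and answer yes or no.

Step 1: lead(−9x⁴ − 65x³ + 48x² − 63x + 8) ÷ lead(D) = −9x⁴ ÷ −x = 9x³. Subtract (9x³)·D = −9x⁴ − 72x³. Remainder: 7x³ + 48x² − 63x + 8.
Step 2: lead(7x³ + 48x² − 63x + 8) ÷ lead(D) = 7x³ ÷ −x = −7x². Subtract (−7x²)·D = 7x³ + 56x². Remainder: −8x² − 63x + 8.
Step 3: lead(−8x² − 63x + 8) ÷ lead(D) = −8x² ÷ −x = 8x. Subtract (8x)·D = −8x² − 64x. Remainder: x + 8.
Step 4: lead(x + 8) ÷ lead(D) = x ÷ −x = −1. Subtract (−1)·D = x + 8. Remainder: 0.

R(x) = 0, so D(x) is a factor of P(x). yes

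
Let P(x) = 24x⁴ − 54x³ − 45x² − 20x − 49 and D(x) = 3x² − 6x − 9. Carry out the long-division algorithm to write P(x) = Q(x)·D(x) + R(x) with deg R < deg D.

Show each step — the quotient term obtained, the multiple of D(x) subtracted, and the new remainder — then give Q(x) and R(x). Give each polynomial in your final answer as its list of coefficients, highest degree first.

Q = [8, -2, 5]; R = [-8, -4]

Step 1: lead(24x⁴ − 54x³ − 45x² − 20x − 49) ÷ lead(D) = 24x⁴ ÷ 3x² = 8x². Subtract (8x²)·D = 24x⁴ − 48x³ − 72x². Remainder: −6x³ + 27x² − 20x − 49.
Step 2: lead(−6x³ + 27x² − 20x − 49) ÷ lead(D) = −6x³ ÷ 3x² = −2x. Subtract (−2x)·D = −6x³ + 12x² + 18x. Remainder: 15x² − 38x − 49.
Step 3: lead(15x² − 38x − 49) ÷ lead(D) = 15x² ÷ 3x² = 5. Subtract (5)·D = 15x² − 30x − 45. Remainder: −8x − 4.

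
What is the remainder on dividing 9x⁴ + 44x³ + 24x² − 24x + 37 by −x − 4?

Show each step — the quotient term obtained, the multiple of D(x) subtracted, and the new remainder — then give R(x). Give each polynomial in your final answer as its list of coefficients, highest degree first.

Step 1: lead(9x⁴ + 44x³ + 24x² − 24x + 37) ÷ lead(D) = 9x⁴ ÷ −x = −9x³. Subtract (−9x³)·D = 9x⁴ + 36x³. Remainder: 8x³ + 24x² − 24x + 37.
Step 2: lead(8x³ + 24x² − 24x + 37) ÷ lead(D) = 8x³ ÷ −x = −8x². Subtract (−8x²)·D = 8x³ + 32x². Remainder: −8x² − 24x + 37.
Step 3: lead(−8x² − 24x + 37) ÷ lead(D) = −8x² ÷ −x = 8x. Subtract (8x)·D = −8x² − 32x. Remainder: 8x + 37.
Step 4: lead(8x + 37) ÷ lead(D) = 8x ÷ −x = −8. Subtract (−8)·D = 8x + 32. Remainder: 5.

R = [5]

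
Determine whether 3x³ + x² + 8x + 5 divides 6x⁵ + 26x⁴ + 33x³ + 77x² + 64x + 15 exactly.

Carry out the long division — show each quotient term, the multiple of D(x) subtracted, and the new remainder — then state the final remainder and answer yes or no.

Step 1: lead(6x⁵ + 26x⁴ + 33x³ + 77x² + 64x + 15) ÷ lead(D) = 6x⁵ ÷ 3x³ = 2x². Subtract (2x²)·D = 6x⁵ + 2x⁴ + 16x³ + 10x². Remainder: 24x⁴ + 17x³ + 67x² + 64x + 15.
Step 2: lead(24x⁴ + 17x³ + 67x² + 64x + 15) ÷ lead(D) = 24x⁴ ÷ 3x³ = 8x. Subtract (8x)·D = 24x⁴ + 8x³ + 64x² + 40x. Remainder: 9x³ + 3x² + 24x + 15.
Step 3: lead(9x³ + 3x² + 24x + 15) ÷ lead(D) = 9x³ ÷ 3x³ = 3. Subtract (3)·D = 9x³ + 3x² + 24x + 15. Remainder: 0.

R(x) = 0, so D(x) is a factor of P(x). yes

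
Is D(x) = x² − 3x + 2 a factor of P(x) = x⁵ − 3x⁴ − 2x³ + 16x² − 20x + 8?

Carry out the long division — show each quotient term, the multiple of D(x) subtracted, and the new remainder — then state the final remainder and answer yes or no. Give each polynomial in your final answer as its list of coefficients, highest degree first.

Step 1: lead(x⁵ − 3x⁴ − 2x³ + 16x² − 20x + 8) ÷ lead(D) = x⁵ ÷ x² = x³. Subtract (x³)·D = x⁵ − 3x⁴ + 2x³. Remainder: −4x³ + 16x² − 20x + 8.
Step 2: lead(−4x³ + 16x² − 20x + 8) ÷ lead(D) = −4x³ ÷ x² = −4x. Subtract (−4x)·D = −4x³ + 12x² − 8x. Remainder: 4x² − 12x + 8.
Step 3: lead(4x² − 12x + 8) ÷ lead(D) = 4x² ÷ x² = 4. Subtract (4)·D = 4x² − 12x + 8. Remainder: 0.

R = [0], so D(x) is a factor of P(x). yes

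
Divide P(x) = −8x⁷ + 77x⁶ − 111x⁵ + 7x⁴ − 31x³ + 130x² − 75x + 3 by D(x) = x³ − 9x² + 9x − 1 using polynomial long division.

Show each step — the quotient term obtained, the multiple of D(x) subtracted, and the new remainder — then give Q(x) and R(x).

Q(x) = −8x⁴ + 5x³ + 6x² + 8x − 8; R(x) = −8x² + 5x − 5

Step 1: lead(−8x⁷ + 77x⁶ − 111x⁵ + 7x⁴ − 31x³ + 130x² − 75x + 3) ÷ lead(D) = −8x⁷ ÷ x³ = −8x⁴. Subtract (−8x⁴)·D = −8x⁷ + 72x⁶ − 72x⁵ + 8x⁴. Remainder: 5x⁶ − 39x⁵ − x⁴ − 31x³ + 130x² − 75x + 3.
Step 2: lead(5x⁶ − 39x⁵ − x⁴ − 31x³ + 130x² − 75x + 3) ÷ lead(D) = 5x⁶ ÷ x³ = 5x³. Subtract (5x³)·D = 5x⁶ − 45x⁵ + 45x⁴ − 5x³. Remainder: 6x⁵ − 46x⁴ − 26x³ + 130x² − 75x + 3.
Step 3: lead(6x⁵ − 46x⁴ − 26x³ + 130x² − 75x + 3) ÷ lead(D) = 6x⁵ ÷ x³ = 6x². Subtract (6x²)·D = 6x⁵ − 54x⁴ + 54x³ − 6x². Remainder: 8x⁴ − 80x³ + 136x² − 75x + 3.
Step 4: lead(8x⁴ − 80x³ + 136x² − 75x + 3) ÷ lead(D) = 8x⁴ ÷ x³ = 8x. Subtract (8x)·D = 8x⁴ − 72x³ + 72x² − 8x. Remainder: −8x³ + 64x² − 67x + 3.
Step 5: lead(−8x³ + 64x² − 67x + 3) ÷ lead(D) = −8x³ ÷ x³ = −8. Subtract (−8)·D = −8x³ + 72x² − 72x + 8. Remainder: −8x² + 5x − 5.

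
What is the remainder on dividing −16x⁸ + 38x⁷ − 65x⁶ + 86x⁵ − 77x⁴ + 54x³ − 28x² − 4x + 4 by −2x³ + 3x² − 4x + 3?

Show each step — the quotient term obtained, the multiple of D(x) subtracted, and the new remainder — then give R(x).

R(x) = −8

Step 1: lead(−16x⁸ + 38x⁷ − 65x⁶ + 86x⁵ − 77x⁴ + 54x³ − 28x² − 4x + 4) ÷ lead(D) = −16x⁸ ÷ −2x³ = 8x⁵. Subtract (8x⁵)·D = −16x⁸ + 24x⁷ − 32x⁶ + 24x⁵. Remainder: 14x⁷ − 33x⁶ + 62x⁵ − 77x⁴ + 54x³ − 28x² − 4x + 4.
Step 2: lead(14x⁷ − 33x⁶ + 62x⁵ − 77x⁴ + 54x³ − 28x² − 4x + 4) ÷ lead(D) = 14x⁷ ÷ −2x³ = −7x⁴. Subtract (−7x⁴)·D = 14x⁷ − 21x⁶ + 28x⁵ − 21x⁴. Remainder: −12x⁶ + 34x⁵ − 56x⁴ + 54x³ − 28x² − 4x + 4.
Step 3: lead(−12x⁶ + 34x⁵ − 56x⁴ + 54x³ − 28x² − 4x + 4) ÷ lead(D) = −12x⁶ ÷ −2x³ = 6x³. Subtract (6x³)·D = −12x⁶ + 18x⁵ − 24x⁴ + 18x³. Remainder: 16x⁵ − 32x⁴ + 36x³ − 28x² − 4x + 4.
Step 4: lead(16x⁵ − 32x⁴ + 36x³ − 28x² − 4x + 4) ÷ lead(D) = 16x⁵ ÷ −2x³ = −8x². Subtract (−8x²)·D = 16x⁵ − 24x⁴ + 32x³ − 24x². Remainder: −8x⁴ + 4x³ − 4x² − 4x + 4.
Step 5: lead(−8x⁴ + 4x³ − 4x² − 4x + 4) ÷ lead(D) = −8x⁴ ÷ −2x³ = 4x. Subtract (4x)·D = −8x⁴ + 12x³ − 16x² + 12x. Remainder: −8x³ + 12x² − 16x + 4.
Step 6: lead(−8x³ + 12x² − 16x + 4) ÷ lead(D) = −8x³ ÷ −2x³ = 4. Subtract (4)·D = −8x³ + 12x² − 16x + 12. Remainder: −8.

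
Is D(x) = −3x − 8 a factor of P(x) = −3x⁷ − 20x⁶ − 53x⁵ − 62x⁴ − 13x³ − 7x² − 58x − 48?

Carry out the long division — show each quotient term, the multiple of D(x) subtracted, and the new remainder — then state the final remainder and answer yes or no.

Step 1: lead(−3x⁷ − 20x⁶ − 53x⁵ − 62x⁴ − 13x³ − 7x² − 58x − 48) ÷ lead(D) = −3x⁷ ÷ −3x = x⁶. Subtract (x⁶)·D = −3x⁷ − 8x⁶. Remainder: −12x⁶ − 53x⁵ − 62x⁴ − 13x³ − 7x² − 58x − 48.
Step 2: lead(−12x⁶ − 53x⁵ − 62x⁴ − 13x³ − 7x² − 58x − 48) ÷ lead(D) = −12x⁶ ÷ −3x = 4x⁵. Subtract (4x⁵)·D = −12x⁶ − 32x⁵. Remainder: −21x⁵ − 62x⁴ − 13x³ − 7x² − 58x − 48.
Step 3: lead(−21x⁵ − 62x⁴ − 13x³ − 7x² − 58x − 48) ÷ lead(D) = −21x⁵ ÷ −3x = 7x⁴. Subtract (7x⁴)·D = −21x⁵ − 56x⁴. Remainder: −6x⁴ − 13x³ − 7x² − 58x − 48.
Step 4: lead(−6x⁴ − 13x³ − 7x² − 58x − 48) ÷ lead(D) = −6x⁴ ÷ −3x = 2x³. Subtract (2x³)·D = −6x⁴ − 16x³. Remainder: 3x³ − 7x² − 58x − 48.
Step 5: lead(3x³ − 7x² − 58x − 48) ÷ lead(D) = 3x³ ÷ −3x = −x². Subtract (−x²)·D = 3x³ + 8x². Remainder: −15x² − 58x − 48.
Step 6: lead(−15x² − 58x − 48) ÷ lead(D) = −15x² ÷ −3x = 5x. Subtract (5x)·D = −15x² − 40x. Remainder: −18x − 48.
Step 7: lead(−18x − 48) ÷ lead(D) = −18x ÷ −3x = 6. Subtract (6)·D = −18x − 48. Remainder: 0.

R(x) = 0, so D(x) is a factor of P(x). yes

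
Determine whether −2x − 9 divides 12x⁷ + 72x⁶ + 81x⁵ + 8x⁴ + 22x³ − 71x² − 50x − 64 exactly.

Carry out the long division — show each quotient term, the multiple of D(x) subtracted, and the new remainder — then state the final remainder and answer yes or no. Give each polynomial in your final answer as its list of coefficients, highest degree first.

Step 1: lead(12x⁷ + 72x⁶ + 81x⁵ + 8x⁴ + 22x³ − 71x² − 50x − 64) ÷ lead(D) = 12x⁷ ÷ −2x = −6x⁶. Subtract (−6x⁶)·D = 12x⁷ + 54x⁶. Remainder: 18x⁶ + 81x⁵ + 8x⁴ + 22x³ − 71x² − 50x − 64.
Step 2: lead(18x⁶ + 81x⁵ + 8x⁴ + 22x³ − 71x² − 50x − 64) ÷ lead(D) = 18x⁶ ÷ −2x = −9x⁵. Subtract (−9x⁵)·D = 18x⁶ + 81x⁵. Remainder: 8x⁴ + 22x³ − 71x² − 50x − 64.
Step 3: lead(8x⁴ + 22x³ − 71x² − 50x − 64) ÷ lead(D) = 8x⁴ ÷ −2x = −4x³. Subtract (−4x³)·D = 8x⁴ + 36x³. Remainder: −14x³ − 71x² − 50x − 64.
Step 4: lead(−14x³ − 71x² − 50x − 64) ÷ lead(D) = −14x³ ÷ −2x = 7x². Subtract (7x²)·D = −14x³ − 63x². Remainder: −8x² − 50x − 64.
Step 5: lead(−8x² − 50x − 64) ÷ lead(D) = −8x² ÷ −2x = 4x. Subtract (4x)·D = −8x² − 36x. Remainder: −14x − 64.
Step 6: lead(−14x − 64) ÷ lead(D) = −14x ÷ −2x = 7. Subtract (7)·D = −14x − 63. Remainder: −1.

R = [-1], so D(x) is not a factor of P(x). no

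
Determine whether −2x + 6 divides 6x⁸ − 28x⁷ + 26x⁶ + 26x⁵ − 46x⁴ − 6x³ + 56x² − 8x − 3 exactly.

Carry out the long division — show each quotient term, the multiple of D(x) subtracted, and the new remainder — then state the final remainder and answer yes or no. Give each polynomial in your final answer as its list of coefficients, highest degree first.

R = [-9], so D(x) is not a factor of P(x). no

Step 1: lead(6x⁸ − 28x⁷ + 26x⁶ + 26x⁵ − 46x⁴ − 6x³ + 56x² − 8x − 3) ÷ lead(D) = 6x⁸ ÷ −2x = −3x⁷. Subtract (−3x⁷)·D = 6x⁸ − 18x⁷. Remainder: −10x⁷ + 26x⁶ + 26x⁵ − 46x⁴ − 6x³ + 56x² − 8x − 3.
Step 2: lead(−10x⁷ + 26x⁶ + 26x⁵ − 46x⁴ − 6x³ + 56x² − 8x − 3) ÷ lead(D) = −10x⁷ ÷ −2x = 5x⁶. Subtract (5x⁶)·D = −10x⁷ + 30x⁶. Remainder: −4x⁶ + 26x⁵ − 46x⁴ − 6x³ + 56x² − 8x − 3.
Step 3: lead(−4x⁶ + 26x⁵ − 46x⁴ − 6x³ + 56x² − 8x − 3) ÷ lead(D) = −4x⁶ ÷ −2x = 2x⁵. Subtract (2x⁵)·D = −4x⁶ + 12x⁵. Remainder: 14x⁵ − 46x⁴ − 6x³ + 56x² − 8x − 3.
Step 4: lead(14x⁵ − 46x⁴ − 6x³ + 56x² − 8x − 3) ÷ lead(D) = 14x⁵ ÷ −2x = −7x⁴. Subtract (−7x⁴)·D = 14x⁵ − 42x⁴. Remainder: −4x⁴ − 6x³ + 56x² − 8x − 3.
Step 5: lead(−4x⁴ − 6x³ + 56x² − 8x − 3) ÷ lead(D) = −4x⁴ ÷ −2x = 2x³. Subtract (2x³)·D = −4x⁴ + 12x³. Remainder: −18x³ + 56x² − 8x − 3.
Step 6: lead(−18x³ + 56x² − 8x − 3) ÷ lead(D) = −18x³ ÷ −2x = 9x². Subtract (9x²)·D = −18x³ + 54x². Remainder: 2x² − 8x − 3.
Step 7: lead(2x² − 8x − 3) ÷ lead(D) = 2x² ÷ −2x = −x. Subtract (−x)·D = 2x² − 6x. Remainder: −2x − 3.
Step 8: lead(−2x − 3) ÷ lead(D) = −2x ÷ −2x = 1. Subtract (1)·D = −2x + 6. Remainder: −9.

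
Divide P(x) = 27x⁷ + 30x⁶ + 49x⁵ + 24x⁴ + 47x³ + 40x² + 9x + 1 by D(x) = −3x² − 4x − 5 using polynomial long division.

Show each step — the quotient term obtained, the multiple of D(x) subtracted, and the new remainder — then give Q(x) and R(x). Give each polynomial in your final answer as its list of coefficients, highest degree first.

Q = [-9, 2, -4, -6, -1, -2]; R = [-4, -9]

Step 1: lead(27x⁷ + 30x⁶ + 49x⁵ + 24x⁴ + 47x³ + 40x² + 9x + 1) ÷ lead(D) = 27x⁷ ÷ −3x² = −9x⁵. Subtract (−9x⁵)·D = 27x⁷ + 36x⁶ + 45x⁵. Remainder: −6x⁶ + 4x⁵ + 24x⁴ + 47x³ + 40x² + 9x + 1.
Step 2: lead(−6x⁶ + 4x⁵ + 24x⁴ + 47x³ + 40x² + 9x + 1) ÷ lead(D) = −6x⁶ ÷ −3x² = 2x⁴. Subtract (2x⁴)·D = −6x⁶ − 8x⁵ − 10x⁴. Remainder: 12x⁵ + 34x⁴ + 47x³ + 40x² + 9x + 1.
Step 3: lead(12x⁵ + 34x⁴ + 47x³ + 40x² + 9x + 1) ÷ lead(D) = 12x⁵ ÷ −3x² = −4x³. Subtract (−4x³)·D = 12x⁵ + 16x⁴ + 20x³. Remainder: 18x⁴ + 27x³ + 40x² + 9x + 1.
Step 4: lead(18x⁴ + 27x³ + 40x² + 9x + 1) ÷ lead(D) = 18x⁴ ÷ −3x² = −6x². Subtract (−6x²)·D = 18x⁴ + 24x³ + 30x². Remainder: 3x³ + 10x² + 9x + 1.
Step 5: lead(3x³ + 10x² + 9x + 1) ÷ lead(D) = 3x³ ÷ −3x² = −x. Subtract (−x)·D = 3x³ + 4x² + 5x. Remainder: 6x² + 4x + 1.
Step 6: lead(6x² + 4x + 1) ÷ lead(D) = 6x² ÷ −3x² = −2. Subtract (−2)·D = 6x² + 8x + 10. Remainder: −4x − 9.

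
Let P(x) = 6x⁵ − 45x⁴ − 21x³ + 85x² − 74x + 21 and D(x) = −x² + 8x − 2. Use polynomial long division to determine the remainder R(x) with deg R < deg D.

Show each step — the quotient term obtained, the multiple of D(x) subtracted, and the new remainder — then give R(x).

Step 1: lead(6x⁵ − 45x⁴ − 21x³ + 85x² − 74x + 21) ÷ lead(D) = 6x⁵ ÷ −x² = −6x³. Subtract (−6x³)·D = 6x⁵ − 48x⁴ + 12x³. Remainder: 3x⁴ − 33x³ + 85x² − 74x + 21.
Step 2: lead(3x⁴ − 33x³ + 85x² − 74x + 21) ÷ lead(D) = 3x⁴ ÷ −x² = −3x². Subtract (−3x²)·D = 3x⁴ − 24x³ + 6x². Remainder: −9x³ + 79x² − 74x + 21.
Step 3: lead(−9x³ + 79x² − 74x + 21) ÷ lead(D) = −9x³ ÷ −x² = 9x. Subtract (9x)·D = −9x³ + 72x² − 18x. Remainder: 7x² − 56x + 21.
Step 4: lead(7x² − 56x + 21) ÷ lead(D) = 7x² ÷ −x² = −7. Subtract (−7)·D = 7x² − 56x + 14. Remainder: 7.

R(x) = 7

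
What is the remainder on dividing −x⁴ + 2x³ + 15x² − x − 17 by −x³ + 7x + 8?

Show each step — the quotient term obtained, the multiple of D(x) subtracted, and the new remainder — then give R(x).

Step 1: lead(−x⁴ + 2x³ + 15x² − x − 17) ÷ lead(D) = −x⁴ ÷ −x³ = x. Subtract (x)·D = −x⁴ + 7x² + 8x. Remainder: 2x³ + 8x² − 9x − 17.
Step 2: lead(2x³ + 8x² − 9x − 17) ÷ lead(D) = 2x³ ÷ −x³ = −2. Subtract (−2)·D = 2x³ − 14x − 16. Remainder: 8x² + 5x − 1.

R(x) = 8x² + 5x − 1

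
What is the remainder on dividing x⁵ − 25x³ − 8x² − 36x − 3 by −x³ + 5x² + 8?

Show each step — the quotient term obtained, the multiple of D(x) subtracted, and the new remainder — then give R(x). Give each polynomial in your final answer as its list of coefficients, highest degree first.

Step 1: lead(x⁵ − 25x³ − 8x² − 36x − 3) ÷ lead(D) = x⁵ ÷ −x³ = −x². Subtract (−x²)·D = x⁵ − 5x⁴ − 8x². Remainder: 5x⁴ − 25x³ − 36x − 3.
Step 2: lead(5x⁴ − 25x³ − 36x − 3) ÷ lead(D) = 5x⁴ ÷ −x³ = −5x. Subtract (−5x)·D = 5x⁴ − 25x³ − 40x. Remainder: 4x − 3.

R = [4, -3]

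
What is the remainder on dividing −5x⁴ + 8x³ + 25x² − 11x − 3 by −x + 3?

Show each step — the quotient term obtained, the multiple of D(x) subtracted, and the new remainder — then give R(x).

R(x) = 0

Step 1: lead(−5x⁴ + 8x³ + 25x² − 11x − 3) ÷ lead(D) = −5x⁴ ÷ −x = 5x³. Subtract (5x³)·D = −5x⁴ + 15x³. Remainder: −7x³ + 25x² − 11x − 3.
Step 2: lead(−7x³ + 25x² − 11x − 3) ÷ lead(D) = −7x³ ÷ −x = 7x². Subtract (7x²)·D = −7x³ + 21x². Remainder: 4x² − 11x − 3.
Step 3: lead(4x² − 11x − 3) ÷ lead(D) = 4x² ÷ −x = −4x. Subtract (−4x)·D = 4x² − 12x. Remainder: x − 3.
Step 4: lead(x − 3) ÷ lead(D) = x ÷ −x = −1. Subtract (−1)·D = x − 3. Remainder: 0.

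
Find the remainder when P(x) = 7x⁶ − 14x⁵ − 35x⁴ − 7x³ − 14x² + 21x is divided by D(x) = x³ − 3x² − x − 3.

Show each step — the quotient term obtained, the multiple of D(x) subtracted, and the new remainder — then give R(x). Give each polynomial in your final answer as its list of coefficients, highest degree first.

R = [0]

Step 1: lead(7x⁶ − 14x⁵ − 35x⁴ − 7x³ − 14x² + 21x) ÷ lead(D) = 7x⁶ ÷ x³ = 7x³. Subtract (7x³)·D = 7x⁶ − 21x⁵ − 7x⁴ − 21x³. Remainder: 7x⁵ − 28x⁴ + 14x³ − 14x² + 21x.
Step 2: lead(7x⁵ − 28x⁴ + 14x³ − 14x² + 21x) ÷ lead(D) = 7x⁵ ÷ x³ = 7x². Subtract (7x²)·D = 7x⁵ − 21x⁴ − 7x³ − 21x². Remainder: −7x⁴ + 21x³ + 7x² + 21x.
Step 3: lead(−7x⁴ + 21x³ + 7x² + 21x) ÷ lead(D) = −7x⁴ ÷ x³ = −7x. Subtract (−7x)·D = −7x⁴ + 21x³ + 7x² + 21x. Remainder: 0.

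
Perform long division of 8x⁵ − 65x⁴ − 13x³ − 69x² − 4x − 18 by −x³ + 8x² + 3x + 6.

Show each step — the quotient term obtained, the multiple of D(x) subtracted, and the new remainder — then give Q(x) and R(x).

Q(x) = −8x² + x − 3; R(x) = −x

Step 1: lead(8x⁵ − 65x⁴ − 13x³ − 69x² − 4x − 18) ÷ lead(D) = 8x⁵ ÷ −x³ = −8x². Subtract (−8x²)·D = 8x⁵ − 64x⁴ − 24x³ − 48x². Remainder: −x⁴ + 11x³ − 21x² − 4x − 18.
Step 2: lead(−x⁴ + 11x³ − 21x² − 4x − 18) ÷ lead(D) = −x⁴ ÷ −x³ = x. Subtract (x)·D = −x⁴ + 8x³ + 3x² + 6x. Remainder: 3x³ − 24x² − 10x − 18.
Step 3: lead(3x³ − 24x² − 10x − 18) ÷ lead(D) = 3x³ ÷ −x³ = −3. Subtract (−3)·D = 3x³ − 24x² − 9x − 18. Remainder: −x.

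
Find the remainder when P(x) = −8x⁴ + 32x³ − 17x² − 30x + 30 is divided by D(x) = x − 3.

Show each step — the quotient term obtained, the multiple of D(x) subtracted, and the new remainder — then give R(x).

R(x) = 3

Step 1: lead(−8x⁴ + 32x³ − 17x² − 30x + 30) ÷ lead(D) = −8x⁴ ÷ x = −8x³. Subtract (−8x³)·D = −8x⁴ + 24x³. Remainder: 8x³ − 17x² − 30x + 30.
Step 2: lead(8x³ − 17x² − 30x + 30) ÷ lead(D) = 8x³ ÷ x = 8x². Subtract (8x²)·D = 8x³ − 24x². Remainder: 7x² − 30x + 30.
Step 3: lead(7x² − 30x + 30) ÷ lead(D) = 7x² ÷ x = 7x. Subtract (7x)·D = 7x² − 21x. Remainder: −9x + 30.
Step 4: lead(−9x + 30) ÷ lead(D) = −9x ÷ x = −9. Subtract (−9)·D = −9x + 27. Remainder: 3.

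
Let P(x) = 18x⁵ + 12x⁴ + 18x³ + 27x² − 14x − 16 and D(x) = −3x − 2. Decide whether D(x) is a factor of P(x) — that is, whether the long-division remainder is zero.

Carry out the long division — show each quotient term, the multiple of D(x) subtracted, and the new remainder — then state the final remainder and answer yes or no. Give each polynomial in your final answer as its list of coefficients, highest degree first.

Step 1: lead(18x⁵ + 12x⁴ + 18x³ + 27x² − 14x − 16) ÷ lead(D) = 18x⁵ ÷ −3x = −6x⁴. Subtract (−6x⁴)·D = 18x⁵ + 12x⁴. Remainder: 18x³ + 27x² − 14x − 16.
Step 2: lead(18x³ + 27x² − 14x − 16) ÷ lead(D) = 18x³ ÷ −3x = −6x². Subtract (−6x²)·D = 18x³ + 12x². Remainder: 15x² − 14x − 16.
Step 3: lead(15x² − 14x − 16) ÷ lead(D) = 15x² ÷ −3x = −5x. Subtract (−5x)·D = 15x² + 10x. Remainder: −24x − 16.
Step 4: lead(−24x − 16) ÷ lead(D) = −24x ÷ −3x = 8. Subtract (8)·D = −24x − 16. Remainder: 0.

R = [0], so D(x) is a factor of P(x). yes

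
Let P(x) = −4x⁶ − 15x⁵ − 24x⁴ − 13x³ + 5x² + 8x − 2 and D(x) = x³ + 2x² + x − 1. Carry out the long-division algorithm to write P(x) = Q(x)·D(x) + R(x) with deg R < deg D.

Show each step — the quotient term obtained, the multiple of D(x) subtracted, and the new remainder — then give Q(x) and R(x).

Step 1: lead(−4x⁶ − 15x⁵ − 24x⁴ − 13x³ + 5x² + 8x − 2) ÷ lead(D) = −4x⁶ ÷ x³ = −4x³. Subtract (−4x³)·D = −4x⁶ − 8x⁵ − 4x⁴ + 4x³. Remainder: −7x⁵ − 20x⁴ − 17x³ + 5x² + 8x − 2.
Step 2: lead(−7x⁵ − 20x⁴ − 17x³ + 5x² + 8x − 2) ÷ lead(D) = −7x⁵ ÷ x³ = −7x². Subtract (−7x²)·D = −7x⁵ − 14x⁴ − 7x³ + 7x². Remainder: −6x⁴ − 10x³ − 2x² + 8x − 2.
Step 3: lead(−6x⁴ − 10x³ − 2x² + 8x − 2) ÷ lead(D) = −6x⁴ ÷ x³ = −6x. Subtract (−6x)·D = −6x⁴ − 12x³ − 6x² + 6x. Remainder: 2x³ + 4x² + 2x − 2.
Step 4: lead(2x³ + 4x² + 2x − 2) ÷ lead(D) = 2x³ ÷ x³ = 2. Subtract (2)·D = 2x³ + 4x² + 2x − 2. Remainder: 0.

Q(x) = −4x³ − 7x² − 6x + 2; R(x) = 0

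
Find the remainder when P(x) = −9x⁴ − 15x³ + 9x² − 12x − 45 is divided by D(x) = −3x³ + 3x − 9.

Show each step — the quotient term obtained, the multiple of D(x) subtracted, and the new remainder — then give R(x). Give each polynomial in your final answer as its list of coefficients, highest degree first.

R = [0]

Step 1: lead(−9x⁴ − 15x³ + 9x² − 12x − 45) ÷ lead(D) = −9x⁴ ÷ −3x³ = 3x. Subtract (3x)·D = −9x⁴ + 9x² − 27x. Remainder: −15x³ + 15x − 45.
Step 2: lead(−15x³ + 15x − 45) ÷ lead(D) = −15x³ ÷ −3x³ = 5. Subtract (5)·D = −15x³ + 15x − 45. Remainder: 0.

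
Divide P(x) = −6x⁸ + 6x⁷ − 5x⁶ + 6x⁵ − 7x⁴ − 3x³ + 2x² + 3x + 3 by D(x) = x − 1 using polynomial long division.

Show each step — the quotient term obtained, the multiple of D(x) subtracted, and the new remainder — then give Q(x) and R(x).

Q(x) = −6x⁷ − 5x⁵ + x⁴ − 6x³ − 9x² − 7x − 4; R(x) = −1

Step 1: lead(−6x⁸ + 6x⁷ − 5x⁶ + 6x⁵ − 7x⁴ − 3x³ + 2x² + 3x + 3) ÷ lead(D) = −6x⁸ ÷ x = −6x⁷. Subtract (−6x⁷)·D = −6x⁸ + 6x⁷. Remainder: −5x⁶ + 6x⁵ − 7x⁴ − 3x³ + 2x² + 3x + 3.
Step 2: lead(−5x⁶ + 6x⁵ − 7x⁴ − 3x³ + 2x² + 3x + 3) ÷ lead(D) = −5x⁶ ÷ x = −5x⁵. Subtract (−5x⁵)·D = −5x⁶ + 5x⁵. Remainder: x⁵ − 7x⁴ − 3x³ + 2x² + 3x + 3.
Step 3: lead(x⁵ − 7x⁴ − 3x³ + 2x² + 3x + 3) ÷ lead(D) = x⁵ ÷ x = x⁴. Subtract (x⁴)·D = x⁵ − x⁴. Remainder: −6x⁴ − 3x³ + 2x² + 3x + 3.
Step 4: lead(−6x⁴ − 3x³ + 2x² + 3x + 3) ÷ lead(D) = −6x⁴ ÷ x = −6x³. Subtract (−6x³)·D = −6x⁴ + 6x³. Remainder: −9x³ + 2x² + 3x + 3.
Step 5: lead(−9x³ + 2x² + 3x + 3) ÷ lead(D) = −9x³ ÷ x = −9x². Subtract (−9x²)·D = −9x³ + 9x². Remainder: −7x² + 3x + 3.
Step 6: lead(−7x² + 3x + 3) ÷ lead(D) = −7x² ÷ x = −7x. Subtract (−7x)·D = −7x² + 7x. Remainder: −4x + 3.
Step 7: lead(−4x + 3) ÷ lead(D) = −4x ÷ x = −4. Subtract (−4)·D = −4x + 4. Remainder: −1.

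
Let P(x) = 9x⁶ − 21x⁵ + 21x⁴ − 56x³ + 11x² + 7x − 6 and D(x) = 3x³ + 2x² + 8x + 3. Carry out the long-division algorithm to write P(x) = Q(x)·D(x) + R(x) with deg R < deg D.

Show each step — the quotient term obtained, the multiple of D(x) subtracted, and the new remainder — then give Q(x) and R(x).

Q(x) = 3x³ − 9x² + 5x − 1; R(x) = −3

Step 1: lead(9x⁶ − 21x⁵ + 21x⁴ − 56x³ + 11x² + 7x − 6) ÷ lead(D) = 9x⁶ ÷ 3x³ = 3x³. Subtract (3x³)·D = 9x⁶ + 6x⁵ + 24x⁴ + 9x³. Remainder: −27x⁵ − 3x⁴ − 65x³ + 11x² + 7x − 6.
Step 2: lead(−27x⁵ − 3x⁴ − 65x³ + 11x² + 7x − 6) ÷ lead(D) = −27x⁵ ÷ 3x³ = −9x². Subtract (−9x²)·D = −27x⁵ − 18x⁴ − 72x³ − 27x². Remainder: 15x⁴ + 7x³ + 38x² + 7x − 6.
Step 3: lead(15x⁴ + 7x³ + 38x² + 7x − 6) ÷ lead(D) = 15x⁴ ÷ 3x³ = 5x. Subtract (5x)·D = 15x⁴ + 10x³ + 40x² + 15x. Remainder: −3x³ − 2x² − 8x − 6.
Step 4: lead(−3x³ − 2x² − 8x − 6) ÷ lead(D) = −3x³ ÷ 3x³ = −1. Subtract (−1)·D = −3x³ − 2x² − 8x − 3. Remainder: −3.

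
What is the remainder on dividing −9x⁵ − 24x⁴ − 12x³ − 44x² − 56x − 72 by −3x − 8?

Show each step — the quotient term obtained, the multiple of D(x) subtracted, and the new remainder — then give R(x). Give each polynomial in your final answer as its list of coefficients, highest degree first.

Step 1: lead(−9x⁵ − 24x⁴ − 12x³ − 44x² − 56x − 72) ÷ lead(D) = −9x⁵ ÷ −3x = 3x⁴. Subtract (3x⁴)·D = −9x⁵ − 24x⁴. Remainder: −12x³ − 44x² − 56x − 72.
Step 2: lead(−12x³ − 44x² − 56x − 72) ÷ lead(D) = −12x³ ÷ −3x = 4x². Subtract (4x²)·D = −12x³ − 32x². Remainder: −12x² − 56x − 72.
Step 3: lead(−12x² − 56x − 72) ÷ lead(D) = −12x² ÷ −3x = 4x. Subtract (4x)·D = −12x² − 32x. Remainder: −24x − 72.
Step 4: lead(−24x − 72) ÷ lead(D) = −24x ÷ −3x = 8. Subtract (8)·D = −24x − 64. Remainder: −8.

R = [-8]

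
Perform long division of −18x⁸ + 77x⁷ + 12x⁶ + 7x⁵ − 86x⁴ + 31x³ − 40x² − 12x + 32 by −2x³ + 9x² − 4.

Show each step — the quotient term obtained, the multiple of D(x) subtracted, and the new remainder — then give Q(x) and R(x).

Q(x) = 9x⁵ + 2x⁴ + 3x³ − 8x² + 3x − 8; R(x) = 0

Step 1: lead(−18x⁸ + 77x⁷ + 12x⁶ + 7x⁵ − 86x⁴ + 31x³ − 40x² − 12x + 32) ÷ lead(D) = −18x⁸ ÷ −2x³ = 9x⁵. Subtract (9x⁵)·D = −18x⁸ + 81x⁷ − 36x⁵. Remainder: −4x⁷ + 12x⁶ + 43x⁵ − 86x⁴ + 31x³ − 40x² − 12x + 32.
Step 2: lead(−4x⁷ + 12x⁶ + 43x⁵ − 86x⁴ + 31x³ − 40x² − 12x + 32) ÷ lead(D) = −4x⁷ ÷ −2x³ = 2x⁴. Subtract (2x⁴)·D = −4x⁷ + 18x⁶ − 8x⁴. Remainder: −6x⁶ + 43x⁵ − 78x⁴ + 31x³ − 40x² − 12x + 32.
Step 3: lead(−6x⁶ + 43x⁵ − 78x⁴ + 31x³ − 40x² − 12x + 32) ÷ lead(D) = −6x⁶ ÷ −2x³ = 3x³. Subtract (3x³)·D = −6x⁶ + 27x⁵ − 12x³. Remainder: 16x⁵ − 78x⁴ + 43x³ − 40x² − 12x + 32.
Step 4: lead(16x⁵ − 78x⁴ + 43x³ − 40x² − 12x + 32) ÷ lead(D) = 16x⁵ ÷ −2x³ = −8x². Subtract (−8x²)·D = 16x⁵ − 72x⁴ + 32x². Remainder: −6x⁴ + 43x³ − 72x² − 12x + 32.
Step 5: lead(−6x⁴ + 43x³ − 72x² − 12x + 32) ÷ lead(D) = −6x⁴ ÷ −2x³ = 3x. Subtract (3x)·D = −6x⁴ + 27x³ − 12x. Remainder: 16x³ − 72x² + 32.
Step 6: lead(16x³ − 72x² + 32) ÷ lead(D) = 16x³ ÷ −2x³ = −8. Subtract (−8)·D = 16x³ − 72x² + 32. Remainder: 0.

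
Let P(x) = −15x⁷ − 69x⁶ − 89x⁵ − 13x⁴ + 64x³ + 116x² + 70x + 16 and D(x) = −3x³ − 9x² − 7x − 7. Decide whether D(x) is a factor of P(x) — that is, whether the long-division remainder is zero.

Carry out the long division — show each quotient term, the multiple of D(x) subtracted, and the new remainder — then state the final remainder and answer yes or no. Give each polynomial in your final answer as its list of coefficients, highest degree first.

Step 1: lead(−15x⁷ − 69x⁶ − 89x⁵ − 13x⁴ + 64x³ + 116x² + 70x + 16) ÷ lead(D) = −15x⁷ ÷ −3x³ = 5x⁴. Subtract (5x⁴)·D = −15x⁷ − 45x⁶ − 35x⁵ − 35x⁴. Remainder: −24x⁶ − 54x⁵ + 22x⁴ + 64x³ + 116x² + 70x + 16.
Step 2: lead(−24x⁶ − 54x⁵ + 22x⁴ + 64x³ + 116x² + 70x + 16) ÷ lead(D) = −24x⁶ ÷ −3x³ = 8x³. Subtract (8x³)·D = −24x⁶ − 72x⁵ − 56x⁴ − 56x³. Remainder: 18x⁵ + 78x⁴ + 120x³ + 116x² + 70x + 16.
Step 3: lead(18x⁵ + 78x⁴ + 120x³ + 116x² + 70x + 16) ÷ lead(D) = 18x⁵ ÷ −3x³ = −6x². Subtract (−6x²)·D = 18x⁵ + 54x⁴ + 42x³ + 42x². Remainder: 24x⁴ + 78x³ + 74x² + 70x + 16.
Step 4: lead(24x⁴ + 78x³ + 74x² + 70x + 16) ÷ lead(D) = 24x⁴ ÷ −3x³ = −8x. Subtract (−8x)·D = 24x⁴ + 72x³ + 56x² + 56x. Remainder: 6x³ + 18x² + 14x + 16.
Step 5: lead(6x³ + 18x² + 14x + 16) ÷ lead(D) = 6x³ ÷ −3x³ = −2. Subtract (−2)·D = 6x³ + 18x² + 14x + 14. Remainder: 2.

R = [2], so D(x) is not a factor of P(x). no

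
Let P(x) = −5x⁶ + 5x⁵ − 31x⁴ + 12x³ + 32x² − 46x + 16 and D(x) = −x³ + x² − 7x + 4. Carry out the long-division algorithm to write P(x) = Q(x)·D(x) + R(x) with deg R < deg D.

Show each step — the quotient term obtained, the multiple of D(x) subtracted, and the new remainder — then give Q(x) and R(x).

Step 1: lead(−5x⁶ + 5x⁵ − 31x⁴ + 12x³ + 32x² − 46x + 16) ÷ lead(D) = −5x⁶ ÷ −x³ = 5x³. Subtract (5x³)·D = −5x⁶ + 5x⁵ − 35x⁴ + 20x³. Remainder: 4x⁴ − 8x³ + 32x² − 46x + 16.
Step 2: lead(4x⁴ − 8x³ + 32x² − 46x + 16) ÷ lead(D) = 4x⁴ ÷ −x³ = −4x. Subtract (−4x)·D = 4x⁴ − 4x³ + 28x² − 16x. Remainder: −4x³ + 4x² − 30x + 16.
Step 3: lead(−4x³ + 4x² − 30x + 16) ÷ lead(D) = −4x³ ÷ −x³ = 4. Subtract (4)·D = −4x³ + 4x² − 28x + 16. Remainder: −2x.

Q(x) = 5x³ − 4x + 4; R(x) = −2x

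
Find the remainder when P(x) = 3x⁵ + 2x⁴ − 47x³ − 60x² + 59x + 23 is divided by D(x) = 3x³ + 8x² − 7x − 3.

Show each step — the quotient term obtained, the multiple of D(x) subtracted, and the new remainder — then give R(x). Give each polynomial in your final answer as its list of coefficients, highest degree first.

Step 1: lead(3x⁵ + 2x⁴ − 47x³ − 60x² + 59x + 23) ÷ lead(D) = 3x⁵ ÷ 3x³ = x². Subtract (x²)·D = 3x⁵ + 8x⁴ − 7x³ − 3x². Remainder: −6x⁴ − 40x³ − 57x² + 59x + 23.
Step 2: lead(−6x⁴ − 40x³ − 57x² + 59x + 23) ÷ lead(D) = −6x⁴ ÷ 3x³ = −2x. Subtract (−2x)·D = −6x⁴ − 16x³ + 14x² + 6x. Remainder: −24x³ − 71x² + 53x + 23.
Step 3: lead(−24x³ − 71x² + 53x + 23) ÷ lead(D) = −24x³ ÷ 3x³ = −8. Subtract (−8)·D = −24x³ − 64x² + 56x + 24. Remainder: −7x² − 3x − 1.

R = [-7, -3, -1]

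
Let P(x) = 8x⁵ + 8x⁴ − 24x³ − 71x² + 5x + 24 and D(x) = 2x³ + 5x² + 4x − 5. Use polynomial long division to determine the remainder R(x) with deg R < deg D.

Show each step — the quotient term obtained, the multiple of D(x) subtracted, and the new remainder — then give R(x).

R(x) = −2x² − 5x − 1

Step 1: lead(8x⁵ + 8x⁴ − 24x³ − 71x² + 5x + 24) ÷ lead(D) = 8x⁵ ÷ 2x³ = 4x². Subtract (4x²)·D = 8x⁵ + 20x⁴ + 16x³ − 20x². Remainder: −12x⁴ − 40x³ − 51x² + 5x + 24.
Step 2: lead(−12x⁴ − 40x³ − 51x² + 5x + 24) ÷ lead(D) = −12x⁴ ÷ 2x³ = −6x. Subtract (−6x)·D = −12x⁴ − 30x³ − 24x² + 30x. Remainder: −10x³ − 27x² − 25x + 24.
Step 3: lead(−10x³ − 27x² − 25x + 24) ÷ lead(D) = −10x³ ÷ 2x³ = −5. Subtract (−5)·D = −10x³ − 25x² − 20x + 25. Remainder: −2x² − 5x − 1.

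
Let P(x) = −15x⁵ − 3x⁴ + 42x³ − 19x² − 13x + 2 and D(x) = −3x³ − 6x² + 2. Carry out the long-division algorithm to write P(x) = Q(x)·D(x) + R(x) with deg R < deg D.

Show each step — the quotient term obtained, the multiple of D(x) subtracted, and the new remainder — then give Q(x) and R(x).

Q(x) = 5x² − 9x + 4; R(x) = −5x² + 5x − 6

Step 1: lead(−15x⁵ − 3x⁴ + 42x³ − 19x² − 13x + 2) ÷ lead(D) = −15x⁵ ÷ −3x³ = 5x². Subtract (5x²)·D = −15x⁵ − 30x⁴ + 10x². Remainder: 27x⁴ + 42x³ − 29x² − 13x + 2.
Step 2: lead(27x⁴ + 42x³ − 29x² − 13x + 2) ÷ lead(D) = 27x⁴ ÷ −3x³ = −9x. Subtract (−9x)·D = 27x⁴ + 54x³ − 18x. Remainder: −12x³ − 29x² + 5x + 2.
Step 3: lead(−12x³ − 29x² + 5x + 2) ÷ lead(D) = −12x³ ÷ −3x³ = 4. Subtract (4)·D = −12x³ − 24x² + 8. Remainder: −5x² + 5x − 6.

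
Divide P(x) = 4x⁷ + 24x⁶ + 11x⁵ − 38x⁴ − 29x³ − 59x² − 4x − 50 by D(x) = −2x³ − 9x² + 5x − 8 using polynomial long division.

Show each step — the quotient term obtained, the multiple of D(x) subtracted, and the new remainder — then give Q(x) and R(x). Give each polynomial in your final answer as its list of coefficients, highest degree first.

Q = [-2, -3, 3, 6, 7]; R = [-2, 9, 6]

Step 1: lead(4x⁷ + 24x⁶ + 11x⁵ − 38x⁴ − 29x³ − 59x² − 4x − 50) ÷ lead(D) = 4x⁷ ÷ −2x³ = −2x⁴. Subtract (−2x⁴)·D = 4x⁷ + 18x⁶ − 10x⁵ + 16x⁴. Remainder: 6x⁶ + 21x⁵ − 54x⁴ − 29x³ − 59x² − 4x − 50.
Step 2: lead(6x⁶ + 21x⁵ − 54x⁴ − 29x³ − 59x² − 4x − 50) ÷ lead(D) = 6x⁶ ÷ −2x³ = −3x³. Subtract (−3x³)·D = 6x⁶ + 27x⁵ − 15x⁴ + 24x³. Remainder: −6x⁵ − 39x⁴ − 53x³ − 59x² − 4x − 50.
Step 3: lead(−6x⁵ − 39x⁴ − 53x³ − 59x² − 4x − 50) ÷ lead(D) = −6x⁵ ÷ −2x³ = 3x². Subtract (3x²)·D = −6x⁵ − 27x⁴ + 15x³ − 24x². Remainder: −12x⁴ − 68x³ − 35x² − 4x − 50.
Step 4: lead(−12x⁴ − 68x³ − 35x² − 4x − 50) ÷ lead(D) = −12x⁴ ÷ −2x³ = 6x. Subtract (6x)·D = −12x⁴ − 54x³ + 30x² − 48x. Remainder: −14x³ − 65x² + 44x − 50.
Step 5: lead(−14x³ − 65x² + 44x − 50) ÷ lead(D) = −14x³ ÷ −2x³ = 7. Subtract (7)·D = −14x³ − 63x² + 35x − 56. Remainder: −2x² + 9x + 6.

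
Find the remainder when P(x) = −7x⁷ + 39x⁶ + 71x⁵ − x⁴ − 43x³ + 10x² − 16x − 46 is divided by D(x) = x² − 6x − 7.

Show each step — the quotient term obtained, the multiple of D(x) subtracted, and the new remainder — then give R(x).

Step 1: lead(−7x⁷ + 39x⁶ + 71x⁵ − x⁴ − 43x³ + 10x² − 16x − 46) ÷ lead(D) = −7x⁷ ÷ x² = −7x⁵. Subtract (−7x⁵)·D = −7x⁷ + 42x⁶ + 49x⁵. Remainder: −3x⁶ + 22x⁵ − x⁴ − 43x³ + 10x² − 16x − 46.
Step 2: lead(−3x⁶ + 22x⁵ − x⁴ − 43x³ + 10x² − 16x − 46) ÷ lead(D) = −3x⁶ ÷ x² = −3x⁴. Subtract (−3x⁴)·D = −3x⁶ + 18x⁵ + 21x⁴. Remainder: 4x⁵ − 22x⁴ − 43x³ + 10x² − 16x − 46.
Step 3: lead(4x⁵ − 22x⁴ − 43x³ + 10x² − 16x − 46) ÷ lead(D) = 4x⁵ ÷ x² = 4x³. Subtract (4x³)·D = 4x⁵ − 24x⁴ − 28x³. Remainder: 2x⁴ − 15x³ + 10x² − 16x − 46.
Step 4: lead(2x⁴ − 15x³ + 10x² − 16x − 46) ÷ lead(D) = 2x⁴ ÷ x² = 2x². Subtract (2x²)·D = 2x⁴ − 12x³ − 14x². Remainder: −3x³ + 24x² − 16x − 46.
Step 5: lead(−3x³ + 24x² − 16x − 46) ÷ lead(D) = −3x³ ÷ x² = −3x. Subtract (−3x)·D = −3x³ + 18x² + 21x. Remainder: 6x² − 37x − 46.
Step 6: lead(6x² − 37x − 46) ÷ lead(D) = 6x² ÷ x² = 6. Subtract (6)·D = 6x² − 36x − 42. Remainder: −x − 4.

R(x) = −x − 4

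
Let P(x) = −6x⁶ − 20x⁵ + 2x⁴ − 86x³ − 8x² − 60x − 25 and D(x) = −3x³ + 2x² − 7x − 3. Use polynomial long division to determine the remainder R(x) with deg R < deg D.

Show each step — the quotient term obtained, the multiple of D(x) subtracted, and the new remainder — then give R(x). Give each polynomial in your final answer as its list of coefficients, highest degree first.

Step 1: lead(−6x⁶ − 20x⁵ + 2x⁴ − 86x³ − 8x² − 60x − 25) ÷ lead(D) = −6x⁶ ÷ −3x³ = 2x³. Subtract (2x³)·D = −6x⁶ + 4x⁵ − 14x⁴ − 6x³. Remainder: −24x⁵ + 16x⁴ − 80x³ − 8x² − 60x − 25.
Step 2: lead(−24x⁵ + 16x⁴ − 80x³ − 8x² − 60x − 25) ÷ lead(D) = −24x⁵ ÷ −3x³ = 8x². Subtract (8x²)·D = −24x⁵ + 16x⁴ − 56x³ − 24x². Remainder: −24x³ + 16x² − 60x − 25.
Step 3: lead(−24x³ + 16x² − 60x − 25) ÷ lead(D) = −24x³ ÷ −3x³ = 8. Subtract (8)·D = −24x³ + 16x² − 56x − 24. Remainder: −4x − 1.

R = [-4, -1]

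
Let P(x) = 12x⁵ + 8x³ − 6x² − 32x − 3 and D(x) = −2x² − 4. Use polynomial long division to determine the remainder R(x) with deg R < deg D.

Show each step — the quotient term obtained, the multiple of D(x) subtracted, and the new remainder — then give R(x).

Step 1: lead(12x⁵ + 8x³ − 6x² − 32x − 3) ÷ lead(D) = 12x⁵ ÷ −2x² = −6x³. Subtract (−6x³)·D = 12x⁵ + 24x³. Remainder: −16x³ − 6x² − 32x − 3.
Step 2: lead(−16x³ − 6x² − 32x − 3) ÷ lead(D) = −16x³ ÷ −2x² = 8x. Subtract (8x)·D = −16x³ − 32x. Remainder: −6x² − 3.
Step 3: lead(−6x² − 3) ÷ lead(D) = −6x² ÷ −2x² = 3. Subtract (3)·D = −6x² − 12. Remainder: 9.

R(x) = 9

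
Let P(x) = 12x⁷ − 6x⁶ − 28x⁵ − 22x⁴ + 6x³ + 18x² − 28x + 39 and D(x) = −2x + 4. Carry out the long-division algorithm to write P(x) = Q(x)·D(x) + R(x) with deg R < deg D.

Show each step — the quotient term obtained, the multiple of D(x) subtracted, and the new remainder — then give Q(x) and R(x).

Step 1: lead(12x⁷ − 6x⁶ − 28x⁵ − 22x⁴ + 6x³ + 18x² − 28x + 39) ÷ lead(D) = 12x⁷ ÷ −2x = −6x⁶. Subtract (−6x⁶)·D = 12x⁷ − 24x⁶. Remainder: 18x⁶ − 28x⁵ − 22x⁴ + 6x³ + 18x² − 28x + 39.
Step 2: lead(18x⁶ − 28x⁵ − 22x⁴ + 6x³ + 18x² − 28x + 39) ÷ lead(D) = 18x⁶ ÷ −2x = −9x⁵. Subtract (−9x⁵)·D = 18x⁶ − 36x⁵. Remainder: 8x⁵ − 22x⁴ + 6x³ + 18x² − 28x + 39.
Step 3: lead(8x⁵ − 22x⁴ + 6x³ + 18x² − 28x + 39) ÷ lead(D) = 8x⁵ ÷ −2x = −4x⁴. Subtract (−4x⁴)·D = 8x⁵ − 16x⁴. Remainder: −6x⁴ + 6x³ + 18x² − 28x + 39.
Step 4: lead(−6x⁴ + 6x³ + 18x² − 28x + 39) ÷ lead(D) = −6x⁴ ÷ −2x = 3x³. Subtract (3x³)·D = −6x⁴ + 12x³. Remainder: −6x³ + 18x² − 28x + 39.
Step 5: lead(−6x³ + 18x² − 28x + 39) ÷ lead(D) = −6x³ ÷ −2x = 3x². Subtract (3x²)·D = −6x³ + 12x². Remainder: 6x² − 28x + 39.
Step 6: lead(6x² − 28x + 39) ÷ lead(D) = 6x² ÷ −2x = −3x. Subtract (−3x)·D = 6x² − 12x. Remainder: −16x + 39.
Step 7: lead(−16x + 39) ÷ lead(D) = −16x ÷ −2x = 8. Subtract (8)·D = −16x + 32. Remainder: 7.

Q(x) = −6x⁶ − 9x⁵ − 4x⁴ + 3x³ + 3x² − 3x + 8; R(x) = 7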